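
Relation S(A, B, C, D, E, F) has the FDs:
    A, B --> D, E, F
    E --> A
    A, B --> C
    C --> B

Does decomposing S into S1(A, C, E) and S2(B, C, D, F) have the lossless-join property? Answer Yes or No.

No

S1 ∩ S2 = {C}; its closure under F is {B, C}.
Neither S1 nor S2 is contained in that closure, so the decomposition is lossy.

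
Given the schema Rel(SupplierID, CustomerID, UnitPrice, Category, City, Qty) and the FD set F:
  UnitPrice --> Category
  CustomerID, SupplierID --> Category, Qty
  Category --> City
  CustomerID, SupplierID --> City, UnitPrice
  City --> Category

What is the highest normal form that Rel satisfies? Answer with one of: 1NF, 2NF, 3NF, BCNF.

2NF

Candidate key: {CustomerID, SupplierID}. Prime attributes: {CustomerID, SupplierID}.
UnitPrice --> Category breaks BCNF: {UnitPrice}⁺ = {Category, City, UnitPrice}, so {UnitPrice} is not a superkey.
Because {Category} is non-prime and the left side of UnitPrice --> Category is not a superkey, the relation is not in 3NF.
No proper subset of a key has a non-prime attribute in its closure, so there is no partial dependency; 2NF holds.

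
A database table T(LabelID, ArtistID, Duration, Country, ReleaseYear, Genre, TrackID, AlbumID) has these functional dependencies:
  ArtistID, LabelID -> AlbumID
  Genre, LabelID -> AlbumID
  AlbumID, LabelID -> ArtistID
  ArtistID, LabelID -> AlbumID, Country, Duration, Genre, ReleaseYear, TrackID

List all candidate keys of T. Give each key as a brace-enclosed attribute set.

Attributes never on any right-hand side: {LabelID} — every candidate key must contain it.
{AlbumID, LabelID}⁺ = {AlbumID, ArtistID, Country, Duration, Genre, LabelID, ReleaseYear, TrackID}, which is every attribute, so {AlbumID, LabelID} is a candidate key.
{ArtistID, LabelID}⁺ = {AlbumID, ArtistID, Country, Duration, Genre, LabelID, ReleaseYear, TrackID}, which is every attribute, so {ArtistID, LabelID} is a candidate key.
{Genre, LabelID}⁺ = {AlbumID, ArtistID, Country, Duration, Genre, LabelID, ReleaseYear, TrackID}, which is every attribute, so {Genre, LabelID} is a candidate key.
No proper subset of any of these is a key, and no other minimal superkey exists.

{AlbumID, LabelID}, {ArtistID, LabelID}, {Genre, LabelID}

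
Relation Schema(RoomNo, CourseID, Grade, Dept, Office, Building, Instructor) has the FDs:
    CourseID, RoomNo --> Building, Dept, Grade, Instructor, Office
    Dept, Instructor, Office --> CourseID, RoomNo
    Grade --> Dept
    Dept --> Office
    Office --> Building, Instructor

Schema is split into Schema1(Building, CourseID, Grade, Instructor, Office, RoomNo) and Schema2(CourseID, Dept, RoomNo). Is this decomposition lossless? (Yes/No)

The shared attributes are {CourseID, RoomNo} and {CourseID, RoomNo}⁺ = {Building, CourseID, Dept, Grade, Instructor, Office, RoomNo}.
Schema1 is contained in that closure, so Schema1 ∩ Schema2 --> Schema1 holds and the join is lossless.

Yes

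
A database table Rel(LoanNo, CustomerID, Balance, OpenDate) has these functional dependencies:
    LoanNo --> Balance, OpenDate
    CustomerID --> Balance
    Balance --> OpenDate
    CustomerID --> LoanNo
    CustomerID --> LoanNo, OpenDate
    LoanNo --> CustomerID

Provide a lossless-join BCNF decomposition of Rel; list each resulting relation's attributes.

Candidate keys of the original relation: {CustomerID}, {LoanNo}.
In {Balance, CustomerID, LoanNo, OpenDate}, {Balance} is not a superkey ({Balance}⁺ restricted to this set is {Balance, OpenDate}), so split on Balance --> OpenDate into {Balance, OpenDate} and {Balance, CustomerID, LoanNo}.
{Balance, OpenDate} is in BCNF.
{Balance, CustomerID, LoanNo} is in BCNF.

{Balance, CustomerID, LoanNo}; {Balance, OpenDate}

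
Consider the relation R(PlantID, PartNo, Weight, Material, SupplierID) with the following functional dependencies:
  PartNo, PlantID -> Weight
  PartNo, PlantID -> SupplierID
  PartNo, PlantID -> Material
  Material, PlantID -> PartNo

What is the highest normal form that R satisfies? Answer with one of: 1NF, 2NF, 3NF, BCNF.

BCNF

Candidate keys: {Material, PlantID}, {PartNo, PlantID}. Prime attributes: {Material, PartNo, PlantID}.
Each dependency's left side is a superkey — BCNF holds.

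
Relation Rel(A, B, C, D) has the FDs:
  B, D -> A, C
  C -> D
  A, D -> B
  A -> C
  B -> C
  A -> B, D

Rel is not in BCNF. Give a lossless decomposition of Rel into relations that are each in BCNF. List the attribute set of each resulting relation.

{A, B, C}; {C, D}

Candidate keys of the original relation: {A}, {B}.
In {A, B, C, D}, {C} is not a superkey ({C}⁺ restricted to this set is {C, D}), so split on C -> D into {C, D} and {A, B, C}.
{C, D}: every determinant is a superkey — BCNF.
{A, B, C}: every determinant is a superkey — BCNF.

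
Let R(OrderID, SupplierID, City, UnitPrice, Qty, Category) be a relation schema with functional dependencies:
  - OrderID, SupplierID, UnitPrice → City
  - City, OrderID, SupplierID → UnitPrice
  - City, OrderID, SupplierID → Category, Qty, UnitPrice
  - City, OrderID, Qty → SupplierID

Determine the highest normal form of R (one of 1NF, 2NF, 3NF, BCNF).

Candidate keys: {City, OrderID, Qty}, {City, OrderID, SupplierID}, {OrderID, SupplierID, UnitPrice}. Prime attributes: {City, OrderID, Qty, SupplierID, UnitPrice}.
Each dependency's left side is a superkey — BCNF holds.

BCNF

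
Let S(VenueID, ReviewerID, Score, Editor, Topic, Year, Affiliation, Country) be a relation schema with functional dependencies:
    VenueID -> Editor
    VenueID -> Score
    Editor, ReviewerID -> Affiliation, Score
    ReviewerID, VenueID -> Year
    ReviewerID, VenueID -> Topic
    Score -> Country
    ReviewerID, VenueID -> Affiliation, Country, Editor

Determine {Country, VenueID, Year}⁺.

Start with {Country, VenueID, Year}.
VenueID -> Editor applies; add {Editor} → now {Country, Editor, VenueID, Year}.
VenueID -> Score applies; add {Score} → now {Country, Editor, Score, VenueID, Year}.
No further FD applies.

{Country, Editor, Score, VenueID, Year}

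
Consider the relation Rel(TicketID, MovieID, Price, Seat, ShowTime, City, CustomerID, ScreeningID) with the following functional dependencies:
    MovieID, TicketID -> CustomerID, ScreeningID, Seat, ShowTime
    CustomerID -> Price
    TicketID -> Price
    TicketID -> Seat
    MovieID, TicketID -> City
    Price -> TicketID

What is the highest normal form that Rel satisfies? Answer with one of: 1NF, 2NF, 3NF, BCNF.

Candidate keys: {CustomerID, MovieID}, {MovieID, Price}, {MovieID, TicketID}. Prime attributes: {CustomerID, MovieID, Price, TicketID}.
CustomerID -> Price: {CustomerID}⁺ = {CustomerID, Price, Seat, TicketID}, which is not all of the attributes, so the left side is not a superkey — BCNF is violated.
Because {Seat} is non-prime and the left side of TicketID -> Seat is not a superkey, the relation is not in 3NF.
{CustomerID} is a proper subset of the key {CustomerID, MovieID}, and {CustomerID}⁺ contains the non-prime attribute {Seat} — a partial dependency, so 2NF is violated.

1NF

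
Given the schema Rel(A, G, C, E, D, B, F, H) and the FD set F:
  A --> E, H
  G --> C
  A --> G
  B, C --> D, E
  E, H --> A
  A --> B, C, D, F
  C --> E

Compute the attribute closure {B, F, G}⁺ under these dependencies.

Start with {B, F, G}.
G --> C applies; add {C} → now {B, C, F, G}.
B, C --> D, E applies; add {D, E} → now {B, C, D, E, F, G}.
No further FD applies.

{B, C, D, E, F, G}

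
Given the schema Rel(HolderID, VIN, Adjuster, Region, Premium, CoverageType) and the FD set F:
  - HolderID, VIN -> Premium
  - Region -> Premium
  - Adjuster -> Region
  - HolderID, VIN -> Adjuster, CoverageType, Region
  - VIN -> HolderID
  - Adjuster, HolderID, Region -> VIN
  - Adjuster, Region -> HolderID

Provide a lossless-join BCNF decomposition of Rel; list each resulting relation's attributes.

Candidate keys of the original relation: {Adjuster}, {VIN}.
Within {Adjuster, CoverageType, HolderID, Premium, Region, VIN}: {Region}⁺ ∩ {Adjuster, CoverageType, HolderID, Premium, Region, VIN} = {Premium, Region}, not the whole set, so Region -> Premium violates BCNF; decompose into {Premium, Region} and {Adjuster, CoverageType, HolderID, Region, VIN}.
{Premium, Region} is in BCNF.
{Adjuster, CoverageType, HolderID, Region, VIN} is in BCNF.

{Adjuster, CoverageType, HolderID, Region, VIN}; {Premium, Region}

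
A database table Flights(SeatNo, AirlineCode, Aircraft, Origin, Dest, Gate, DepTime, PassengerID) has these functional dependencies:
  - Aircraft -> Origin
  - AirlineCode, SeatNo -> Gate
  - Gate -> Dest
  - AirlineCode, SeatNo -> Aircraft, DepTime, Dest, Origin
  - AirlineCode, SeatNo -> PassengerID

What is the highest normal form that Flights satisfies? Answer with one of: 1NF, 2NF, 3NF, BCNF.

Candidate key: {AirlineCode, SeatNo}. Prime attributes: {AirlineCode, SeatNo}.
Aircraft -> Origin: {Aircraft}⁺ = {Aircraft, Origin}, which is not all of the attributes, so the left side is not a superkey — BCNF is violated.
Aircraft -> Origin has non-prime {Origin} on the right and a non-superkey on the left, so 3NF fails.
No proper subset of a key has a non-prime attribute in its closure, so there is no partial dependency; 2NF holds.

2NF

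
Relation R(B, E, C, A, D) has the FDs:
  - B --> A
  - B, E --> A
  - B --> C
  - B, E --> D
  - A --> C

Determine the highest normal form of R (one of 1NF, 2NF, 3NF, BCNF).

1NF

Candidate key: {B, E}. Prime attributes: {B, E}.
B --> A breaks BCNF: {B}⁺ = {A, B, C}, so {B} is not a superkey.
Because {A} is non-prime and the left side of B --> A is not a superkey, the relation is not in 3NF.
{B} is a proper subset of the key {B, E}, and {B}⁺ contains the non-prime attributes {A, C} — a partial dependency, so 2NF is violated.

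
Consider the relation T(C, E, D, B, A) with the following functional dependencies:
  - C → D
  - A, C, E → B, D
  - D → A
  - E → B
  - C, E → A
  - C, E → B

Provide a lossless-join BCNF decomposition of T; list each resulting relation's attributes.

{A, D}; {B, E}; {C, D}; {C, E}

Candidate key of the original relation: {C, E}.
In {A, B, C, D, E}, {C} is not a superkey ({C}⁺ restricted to this set is {A, C, D}), so split on C → A, D into {A, C, D} and {B, C, E}.
In {A, C, D}, {D} is not a superkey ({D}⁺ restricted to this set is {A, D}), so split on D → A into {A, D} and {C, D}.
{A, D} has no BCNF violation.
{C, D} has no BCNF violation.
In {B, C, E}, {E} is not a superkey ({E}⁺ restricted to this set is {B, E}), so split on E → B into {B, E} and {C, E}.
{B, E} has no BCNF violation.
{C, E} has no BCNF violation.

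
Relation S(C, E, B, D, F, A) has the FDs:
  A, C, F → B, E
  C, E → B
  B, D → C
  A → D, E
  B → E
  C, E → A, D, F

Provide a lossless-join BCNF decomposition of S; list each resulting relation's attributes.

{A, B, C, F}; {A, D, E}

Candidate keys of the original relation: {A, B}, {A, C}, {B, C}, {B, D}, {C, E}.
Within {A, B, C, D, E, F}: {A}⁺ ∩ {A, B, C, D, E, F} = {A, D, E}, not the whole set, so A → D, E violates BCNF; decompose into {A, D, E} and {A, B, C, F}.
{A, D, E}: every determinant is a superkey — BCNF.
{A, B, C, F}: every determinant is a superkey — BCNF.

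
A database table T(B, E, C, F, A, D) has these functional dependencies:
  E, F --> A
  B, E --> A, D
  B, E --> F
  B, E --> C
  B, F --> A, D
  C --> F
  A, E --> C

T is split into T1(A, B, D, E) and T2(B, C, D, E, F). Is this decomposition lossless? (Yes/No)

Yes

T1 ∩ T2 = {B, D, E}; its closure under F is {A, B, C, D, E, F}.
T1 is contained in that closure, so T1 ∩ T2 --> T1 holds and the join is lossless.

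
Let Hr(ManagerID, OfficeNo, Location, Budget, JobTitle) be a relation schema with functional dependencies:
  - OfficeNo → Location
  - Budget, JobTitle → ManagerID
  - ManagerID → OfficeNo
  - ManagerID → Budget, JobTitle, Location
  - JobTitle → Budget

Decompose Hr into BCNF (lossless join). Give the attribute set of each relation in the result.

Candidate keys of the original relation: {JobTitle}, {ManagerID}.
{Budget, JobTitle, Location, ManagerID, OfficeNo}: {OfficeNo} determines {Location, OfficeNo} here but is not a superkey — split on OfficeNo → Location, giving {Location, OfficeNo} and {Budget, JobTitle, ManagerID, OfficeNo}.
{Location, OfficeNo} has no BCNF violation.
{Budget, JobTitle, ManagerID, OfficeNo} has no BCNF violation.

{Budget, JobTitle, ManagerID, OfficeNo}; {Location, OfficeNo}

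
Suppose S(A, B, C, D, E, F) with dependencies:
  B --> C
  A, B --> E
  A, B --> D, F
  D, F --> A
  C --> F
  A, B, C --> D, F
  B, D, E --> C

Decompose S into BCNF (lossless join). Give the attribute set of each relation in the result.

Candidate keys of the original relation: {A, B}, {B, D}.
In {A, B, C, D, E, F}, {B} is not a superkey ({B}⁺ restricted to this set is {B, C, F}), so split on B --> C, F into {B, C, F} and {A, B, D, E}.
In {B, C, F}, {C} is not a superkey ({C}⁺ restricted to this set is {C, F}), so split on C --> F into {C, F} and {B, C}.
{C, F}: every determinant is a superkey — BCNF.
{B, C}: every determinant is a superkey — BCNF.
{A, B, D, E}: every determinant is a superkey — BCNF.

{A, B, D, E}; {B, C}; {C, F}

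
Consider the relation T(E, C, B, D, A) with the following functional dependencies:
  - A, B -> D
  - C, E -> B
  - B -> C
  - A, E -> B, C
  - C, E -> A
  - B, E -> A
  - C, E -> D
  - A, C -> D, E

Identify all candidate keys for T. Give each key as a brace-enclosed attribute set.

{A, B}, {A, C}, {A, E}, {B, E}, {C, E}

{A, B}⁺ = {A, B, C, D, E}, which is every attribute, so {A, B} is a candidate key.
{A, C}⁺ = {A, B, C, D, E}, which is every attribute, so {A, C} is a candidate key.
{A, E}⁺ = {A, B, C, D, E}, which is every attribute, so {A, E} is a candidate key.
{B, E}⁺ = {A, B, C, D, E}, which is every attribute, so {B, E} is a candidate key.
{C, E}⁺ = {A, B, C, D, E}, which is every attribute, so {C, E} is a candidate key.
Any other superkey properly contains one of these, so there are no further candidate keys.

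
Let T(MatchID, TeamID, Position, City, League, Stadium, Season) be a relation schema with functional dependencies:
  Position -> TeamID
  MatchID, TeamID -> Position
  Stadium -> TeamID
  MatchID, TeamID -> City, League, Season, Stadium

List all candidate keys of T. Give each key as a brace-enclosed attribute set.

No FD produces {MatchID}, so it must be in every candidate key.
{MatchID, Position}⁺ = {City, League, MatchID, Position, Season, Stadium, TeamID}, which is every attribute, so {MatchID, Position} is a candidate key.
{MatchID, Stadium}⁺ = {City, League, MatchID, Position, Season, Stadium, TeamID}, which is every attribute, so {MatchID, Stadium} is a candidate key.
{MatchID, TeamID}⁺ = {City, League, MatchID, Position, Season, Stadium, TeamID}, which is every attribute, so {MatchID, TeamID} is a candidate key.
Any other superkey properly contains one of these, so there are no further candidate keys.

{MatchID, Position}, {MatchID, Stadium}, {MatchID, TeamID}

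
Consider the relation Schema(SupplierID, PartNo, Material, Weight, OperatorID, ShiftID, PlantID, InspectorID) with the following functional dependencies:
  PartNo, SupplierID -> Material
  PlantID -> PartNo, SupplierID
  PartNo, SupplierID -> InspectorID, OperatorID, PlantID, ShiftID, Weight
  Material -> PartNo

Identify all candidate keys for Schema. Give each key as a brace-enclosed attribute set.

{Material, SupplierID}, {PartNo, SupplierID}, {PlantID}

Closure of {PlantID} is {InspectorID, Material, OperatorID, PartNo, PlantID, ShiftID, SupplierID, Weight}, the whole schema; {PlantID} is a candidate key.
Closure of {Material, SupplierID} is {InspectorID, Material, OperatorID, PartNo, PlantID, ShiftID, SupplierID, Weight}, the whole schema; {Material, SupplierID} is a candidate key.
Closure of {PartNo, SupplierID} is {InspectorID, Material, OperatorID, PartNo, PlantID, ShiftID, SupplierID, Weight}, the whole schema; {PartNo, SupplierID} is a candidate key.
No proper subset of any of these is a key, and no other minimal superkey exists.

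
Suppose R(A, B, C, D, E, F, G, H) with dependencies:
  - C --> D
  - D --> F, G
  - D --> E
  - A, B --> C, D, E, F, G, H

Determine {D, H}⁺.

{D, E, F, G, H}

Start with {D, H}.
D --> F, G applies; add {F, G} → now {D, F, G, H}.
D --> E applies; add {E} → now {D, E, F, G, H}.
No further FD applies.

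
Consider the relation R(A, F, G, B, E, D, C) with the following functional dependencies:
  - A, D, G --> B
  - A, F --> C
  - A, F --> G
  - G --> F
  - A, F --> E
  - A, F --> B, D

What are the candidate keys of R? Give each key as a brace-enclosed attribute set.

Attributes never on any right-hand side: {A} — every candidate key must contain it.
{A, F}⁺ = {A, B, C, D, E, F, G} — all of the relation — so {A, F} is a candidate key.
{A, G}⁺ = {A, B, C, D, E, F, G} — all of the relation — so {A, G} is a candidate key.
These are minimal and exhaustive — every other superkey contains one of them.

{A, F}, {A, G}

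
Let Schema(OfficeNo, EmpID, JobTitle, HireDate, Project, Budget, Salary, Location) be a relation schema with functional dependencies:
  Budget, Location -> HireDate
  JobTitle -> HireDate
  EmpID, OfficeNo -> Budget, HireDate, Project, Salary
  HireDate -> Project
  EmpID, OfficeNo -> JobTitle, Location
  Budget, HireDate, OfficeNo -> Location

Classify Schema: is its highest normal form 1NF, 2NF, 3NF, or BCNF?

2NF

Candidate key: {EmpID, OfficeNo}. Prime attributes: {EmpID, OfficeNo}.
Budget, Location -> HireDate: {Budget, Location}⁺ = {Budget, HireDate, Location, Project}, which is not all of the attributes, so the left side is not a superkey — BCNF is violated.
Budget, Location -> HireDate has non-prime {HireDate} on the right and a non-superkey on the left, so 3NF fails.
No proper subset of a key has a non-prime attribute in its closure, so there is no partial dependency; 2NF holds.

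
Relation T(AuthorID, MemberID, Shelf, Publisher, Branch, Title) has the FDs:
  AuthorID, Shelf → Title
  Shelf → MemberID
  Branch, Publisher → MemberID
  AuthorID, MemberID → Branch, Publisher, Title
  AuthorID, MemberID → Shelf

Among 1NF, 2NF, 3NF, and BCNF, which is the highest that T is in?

Candidate keys: {AuthorID, Branch, Publisher}, {AuthorID, MemberID}, {AuthorID, Shelf}. Prime attributes: {AuthorID, Branch, MemberID, Publisher, Shelf}.
For Shelf → MemberID we have {Shelf}⁺ = {MemberID, Shelf}; {Shelf} is not a superkey, so BCNF fails.
But every attribute on its right side ({MemberID}) is prime, and the same holds for every other non-superkey FD, so 3NF still holds.

3NF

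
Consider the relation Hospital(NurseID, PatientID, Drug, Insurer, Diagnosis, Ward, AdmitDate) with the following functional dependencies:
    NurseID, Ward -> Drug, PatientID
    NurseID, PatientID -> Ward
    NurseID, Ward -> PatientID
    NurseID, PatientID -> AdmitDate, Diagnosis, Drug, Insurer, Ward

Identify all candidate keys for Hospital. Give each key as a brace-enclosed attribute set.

{NurseID} never appears on the right of any FD, so every key must include it.
{NurseID, PatientID}⁺ = {AdmitDate, Diagnosis, Drug, Insurer, NurseID, PatientID, Ward} — all of the relation — so {NurseID, PatientID} is a candidate key.
{NurseID, Ward}⁺ = {AdmitDate, Diagnosis, Drug, Insurer, NurseID, PatientID, Ward} — all of the relation — so {NurseID, Ward} is a candidate key.
These are minimal and exhaustive — every other superkey contains one of them.

{NurseID, PatientID}, {NurseID, Ward}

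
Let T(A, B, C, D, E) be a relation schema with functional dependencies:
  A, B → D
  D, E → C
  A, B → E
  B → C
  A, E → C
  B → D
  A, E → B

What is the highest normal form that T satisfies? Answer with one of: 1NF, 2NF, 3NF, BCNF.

1NF

Candidate keys: {A, B}, {A, E}. Prime attributes: {A, B, E}.
D, E → C breaks BCNF: {D, E}⁺ = {C, D, E}, so {D, E} is not a superkey.
Because {C} is non-prime and the left side of D, E → C is not a superkey, the relation is not in 3NF.
Since {B} ⊂ {A, B} and {B}⁺ ⊇ {C, D} with {C, D} non-prime, there is a partial dependency; 2NF fails.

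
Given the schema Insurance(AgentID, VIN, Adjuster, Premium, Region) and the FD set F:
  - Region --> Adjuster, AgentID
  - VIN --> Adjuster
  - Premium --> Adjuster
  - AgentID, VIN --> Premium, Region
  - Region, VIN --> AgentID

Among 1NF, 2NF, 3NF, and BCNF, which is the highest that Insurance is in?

1NF

Candidate keys: {AgentID, VIN}, {Region, VIN}. Prime attributes: {AgentID, Region, VIN}.
Region --> Adjuster, AgentID: {Region}⁺ = {Adjuster, AgentID, Region}, which is not all of the attributes, so the left side is not a superkey — BCNF is violated.
Because {Adjuster} is non-prime and the left side of Region --> Adjuster, AgentID is not a superkey, the relation is not in 3NF.
The proper key subset {VIN} of {AgentID, VIN} determines non-prime {Adjuster}, so the relation is not even in 2NF.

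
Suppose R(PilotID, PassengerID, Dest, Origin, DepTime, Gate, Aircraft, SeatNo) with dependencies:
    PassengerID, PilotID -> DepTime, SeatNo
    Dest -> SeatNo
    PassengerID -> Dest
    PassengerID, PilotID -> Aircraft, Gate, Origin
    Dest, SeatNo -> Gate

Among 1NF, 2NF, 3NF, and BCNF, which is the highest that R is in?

Candidate key: {PassengerID, PilotID}. Prime attributes: {PassengerID, PilotID}.
For Dest -> SeatNo we have {Dest}⁺ = {Dest, Gate, SeatNo}; {Dest} is not a superkey, so BCNF fails.
Dest -> SeatNo has non-prime {SeatNo} on the right and a non-superkey on the left, so 3NF fails.
Since {PassengerID} ⊂ {PassengerID, PilotID} and {PassengerID}⁺ ⊇ {Dest, Gate, SeatNo} with {Dest, Gate, SeatNo} non-prime, there is a partial dependency; 2NF fails.

1NF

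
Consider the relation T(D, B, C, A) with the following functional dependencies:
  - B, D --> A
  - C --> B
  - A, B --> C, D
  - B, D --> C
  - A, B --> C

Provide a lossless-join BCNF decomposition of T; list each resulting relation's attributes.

{A, C, D}; {B, C}

Candidate keys of the original relation: {A, B}, {A, C}, {B, D}, {C, D}.
{A, B, C, D}: {C} determines {B, C} here but is not a superkey — split on C --> B, giving {B, C} and {A, C, D}.
{B, C}: every determinant is a superkey — BCNF.
{A, C, D}: every determinant is a superkey — BCNF.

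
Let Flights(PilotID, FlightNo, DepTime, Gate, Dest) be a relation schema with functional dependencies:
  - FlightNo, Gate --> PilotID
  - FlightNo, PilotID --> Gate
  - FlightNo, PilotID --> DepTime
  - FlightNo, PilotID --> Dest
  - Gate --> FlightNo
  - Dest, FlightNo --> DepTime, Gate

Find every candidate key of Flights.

{Gate}⁺ = {DepTime, Dest, FlightNo, Gate, PilotID} — all of the relation — so {Gate} is a candidate key.
{Dest, FlightNo}⁺ = {DepTime, Dest, FlightNo, Gate, PilotID} — all of the relation — so {Dest, FlightNo} is a candidate key.
{FlightNo, PilotID}⁺ = {DepTime, Dest, FlightNo, Gate, PilotID} — all of the relation — so {FlightNo, PilotID} is a candidate key.
Any other superkey properly contains one of these, so there are no further candidate keys.

{Dest, FlightNo}, {FlightNo, PilotID}, {Gate}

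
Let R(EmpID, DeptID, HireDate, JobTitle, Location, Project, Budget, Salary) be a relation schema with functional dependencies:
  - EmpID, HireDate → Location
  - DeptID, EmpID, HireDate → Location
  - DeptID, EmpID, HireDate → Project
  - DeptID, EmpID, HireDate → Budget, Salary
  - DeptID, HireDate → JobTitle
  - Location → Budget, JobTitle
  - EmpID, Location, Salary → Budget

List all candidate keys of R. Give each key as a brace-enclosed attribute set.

{DeptID, EmpID, HireDate} never appear on the right of any FD, so every key must include all of them.
{DeptID, EmpID, HireDate}⁺ = {Budget, DeptID, EmpID, HireDate, JobTitle, Location, Project, Salary}, which is every attribute, so {DeptID, EmpID, HireDate} is a candidate key.
Every other attribute set either contains this one or has a smaller closure.

{DeptID, EmpID, HireDate}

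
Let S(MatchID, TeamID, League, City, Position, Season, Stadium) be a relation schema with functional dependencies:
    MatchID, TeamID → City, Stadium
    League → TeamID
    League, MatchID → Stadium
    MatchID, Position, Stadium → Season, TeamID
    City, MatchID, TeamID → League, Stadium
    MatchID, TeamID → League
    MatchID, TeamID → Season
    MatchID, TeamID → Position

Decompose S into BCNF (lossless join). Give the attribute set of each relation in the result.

{City, League, MatchID, Position, Season, Stadium}; {League, TeamID}

Candidate keys of the original relation: {League, MatchID}, {MatchID, Position, Stadium}, {MatchID, TeamID}.
In {City, League, MatchID, Position, Season, Stadium, TeamID}, {League} is not a superkey ({League}⁺ restricted to this set is {League, TeamID}), so split on League → TeamID into {League, TeamID} and {City, League, MatchID, Position, Season, Stadium}.
{League, TeamID} has no BCNF violation.
{City, League, MatchID, Position, Season, Stadium} has no BCNF violation.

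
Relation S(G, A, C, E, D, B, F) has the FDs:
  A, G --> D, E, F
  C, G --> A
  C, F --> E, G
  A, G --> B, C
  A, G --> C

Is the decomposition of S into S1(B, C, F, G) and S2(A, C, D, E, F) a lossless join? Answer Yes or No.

Yes

Common attributes: {C, F}; their closure is {A, B, C, D, E, F, G}.
This includes all of S1, so the common attributes are a superkey of S1 — the join is lossless.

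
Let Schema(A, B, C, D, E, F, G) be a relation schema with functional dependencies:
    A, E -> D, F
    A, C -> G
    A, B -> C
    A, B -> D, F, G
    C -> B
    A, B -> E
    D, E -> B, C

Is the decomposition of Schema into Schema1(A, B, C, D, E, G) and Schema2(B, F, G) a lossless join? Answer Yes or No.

No

The shared attributes are {B, G} and {B, G}⁺ = {B, G}.
Schema1 ⊄ {B, G} and Schema2 ⊄ {B, G}, so the split is lossy.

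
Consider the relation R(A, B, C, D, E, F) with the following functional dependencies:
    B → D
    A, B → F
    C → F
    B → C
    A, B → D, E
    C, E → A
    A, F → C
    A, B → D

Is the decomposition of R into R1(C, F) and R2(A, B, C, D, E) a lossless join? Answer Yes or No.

Yes

Common attributes: {C}; their closure is {C, F}.
Since R1 ⊆ {C, F}, the intersection is a superkey of R1; the decomposition is lossless.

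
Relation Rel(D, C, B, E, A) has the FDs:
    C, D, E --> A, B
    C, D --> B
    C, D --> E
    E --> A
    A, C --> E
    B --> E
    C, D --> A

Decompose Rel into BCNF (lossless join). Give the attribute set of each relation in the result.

{A, E}; {B, C, D}; {B, E}

Candidate key of the original relation: {C, D}.
Within {A, B, C, D, E}: {E}⁺ ∩ {A, B, C, D, E} = {A, E}, not the whole set, so E --> A violates BCNF; decompose into {A, E} and {B, C, D, E}.
{A, E} has no BCNF violation.
Within {B, C, D, E}: {B}⁺ ∩ {B, C, D, E} = {B, E}, not the whole set, so B --> E violates BCNF; decompose into {B, E} and {B, C, D}.
{B, E} has no BCNF violation.
{B, C, D} has no BCNF violation.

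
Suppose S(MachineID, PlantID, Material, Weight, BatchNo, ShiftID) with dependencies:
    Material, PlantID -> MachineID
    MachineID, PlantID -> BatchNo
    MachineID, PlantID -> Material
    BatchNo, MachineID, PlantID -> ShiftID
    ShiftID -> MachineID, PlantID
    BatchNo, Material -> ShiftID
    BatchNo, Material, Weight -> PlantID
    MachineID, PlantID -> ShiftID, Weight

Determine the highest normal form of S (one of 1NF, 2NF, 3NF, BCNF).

Candidate keys: {BatchNo, Material}, {MachineID, PlantID}, {Material, PlantID}, {ShiftID}. Prime attributes: {BatchNo, MachineID, Material, PlantID, ShiftID}.
Each dependency's left side is a superkey — BCNF holds.

BCNF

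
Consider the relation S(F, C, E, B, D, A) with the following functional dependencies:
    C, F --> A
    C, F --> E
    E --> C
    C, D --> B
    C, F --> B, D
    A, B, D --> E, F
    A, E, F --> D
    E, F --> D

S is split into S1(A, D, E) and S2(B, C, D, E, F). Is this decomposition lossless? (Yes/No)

No

The shared attributes are {D, E} and {D, E}⁺ = {B, C, D, E}.
The closure covers neither S1 nor S2 entirely; the join is not lossless.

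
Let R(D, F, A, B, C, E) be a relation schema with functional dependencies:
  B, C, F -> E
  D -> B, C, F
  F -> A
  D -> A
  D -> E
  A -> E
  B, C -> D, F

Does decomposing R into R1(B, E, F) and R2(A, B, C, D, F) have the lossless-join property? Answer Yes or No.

R1 ∩ R2 = {B, F}; its closure under F is {A, B, E, F}.
This includes all of R1, so the common attributes are a superkey of R1 — the join is lossless.

Yes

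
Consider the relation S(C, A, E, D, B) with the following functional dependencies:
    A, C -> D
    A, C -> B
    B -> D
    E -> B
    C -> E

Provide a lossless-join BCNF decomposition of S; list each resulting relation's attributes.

{A, C}; {B, D}; {B, E}; {C, E}

Candidate key of the original relation: {A, C}.
In {A, B, C, D, E}, {B} is not a superkey ({B}⁺ restricted to this set is {B, D}), so split on B -> D into {B, D} and {A, B, C, E}.
{B, D} is in BCNF.
In {A, B, C, E}, {E} is not a superkey ({E}⁺ restricted to this set is {B, E}), so split on E -> B into {B, E} and {A, C, E}.
{B, E} is in BCNF.
In {A, C, E}, {C} is not a superkey ({C}⁺ restricted to this set is {C, E}), so split on C -> E into {C, E} and {A, C}.
{C, E} is in BCNF.
{A, C} is in BCNF.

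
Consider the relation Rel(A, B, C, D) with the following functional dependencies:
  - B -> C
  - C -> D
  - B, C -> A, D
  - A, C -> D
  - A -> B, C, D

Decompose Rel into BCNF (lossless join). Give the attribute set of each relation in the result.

{A, B, C}; {C, D}

Candidate keys of the original relation: {A}, {B}.
{A, B, C, D}: {C} determines {C, D} here but is not a superkey — split on C -> D, giving {C, D} and {A, B, C}.
{C, D} is in BCNF.
{A, B, C} is in BCNF.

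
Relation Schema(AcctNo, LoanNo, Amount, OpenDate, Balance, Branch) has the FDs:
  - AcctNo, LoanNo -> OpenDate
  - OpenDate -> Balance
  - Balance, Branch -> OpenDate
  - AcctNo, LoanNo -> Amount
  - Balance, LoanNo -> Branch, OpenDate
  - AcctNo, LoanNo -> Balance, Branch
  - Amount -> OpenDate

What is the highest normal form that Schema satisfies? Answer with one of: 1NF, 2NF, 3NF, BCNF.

Candidate key: {AcctNo, LoanNo}. Prime attributes: {AcctNo, LoanNo}.
For OpenDate -> Balance we have {OpenDate}⁺ = {Balance, OpenDate}; {OpenDate} is not a superkey, so BCNF fails.
OpenDate -> Balance has non-prime {Balance} on the right and a non-superkey on the left, so 3NF fails.
No proper subset of a key has a non-prime attribute in its closure, so there is no partial dependency; 2NF holds.

2NF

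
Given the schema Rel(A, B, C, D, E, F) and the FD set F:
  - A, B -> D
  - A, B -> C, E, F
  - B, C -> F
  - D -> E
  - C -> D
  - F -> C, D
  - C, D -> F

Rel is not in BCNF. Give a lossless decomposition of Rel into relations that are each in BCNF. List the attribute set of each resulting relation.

Candidate key of the original relation: {A, B}.
{A, B, C, D, E, F}: {B, C} determines {B, C, D, E, F} here but is not a superkey — split on B, C -> D, E, F, giving {B, C, D, E, F} and {A, B, C}.
{B, C, D, E, F}: {D} determines {D, E} here but is not a superkey — split on D -> E, giving {D, E} and {B, C, D, F}.
{D, E} has no BCNF violation.
{B, C, D, F}: {C} determines {C, D, F} here but is not a superkey — split on C -> D, F, giving {C, D, F} and {B, C}.
{C, D, F} has no BCNF violation.
{B, C} has no BCNF violation.
{A, B, C} has no BCNF violation.

{A, B, C}; {C, D, F}; {D, E}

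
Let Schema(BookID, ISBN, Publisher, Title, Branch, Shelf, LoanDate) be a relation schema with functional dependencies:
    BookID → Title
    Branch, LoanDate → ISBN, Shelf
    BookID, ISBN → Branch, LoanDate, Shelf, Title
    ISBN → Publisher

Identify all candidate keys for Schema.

{BookID, Branch, LoanDate}, {BookID, ISBN}

No FD produces {BookID}, so it must be in every candidate key.
{BookID, ISBN}⁺ = {BookID, Branch, ISBN, LoanDate, Publisher, Shelf, Title}, which is every attribute, so {BookID, ISBN} is a candidate key.
{BookID, Branch, LoanDate}⁺ = {BookID, Branch, ISBN, LoanDate, Publisher, Shelf, Title}, which is every attribute, so {BookID, Branch, LoanDate} is a candidate key.
Any other superkey properly contains one of these, so there are no further candidate keys.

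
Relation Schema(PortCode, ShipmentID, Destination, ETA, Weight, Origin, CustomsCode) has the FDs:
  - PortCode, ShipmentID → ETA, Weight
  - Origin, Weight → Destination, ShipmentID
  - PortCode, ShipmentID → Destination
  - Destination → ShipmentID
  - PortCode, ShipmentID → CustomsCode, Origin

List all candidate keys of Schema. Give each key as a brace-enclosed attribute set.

{Destination, PortCode}, {Origin, PortCode, Weight}, {PortCode, ShipmentID}

{PortCode} never appears on the right of any FD, so every key must include it.
{Destination, PortCode}⁺ = {CustomsCode, Destination, ETA, Origin, PortCode, ShipmentID, Weight} — all of the relation — so {Destination, PortCode} is a candidate key.
{PortCode, ShipmentID}⁺ = {CustomsCode, Destination, ETA, Origin, PortCode, ShipmentID, Weight} — all of the relation — so {PortCode, ShipmentID} is a candidate key.
{Origin, PortCode, Weight}⁺ = {CustomsCode, Destination, ETA, Origin, PortCode, ShipmentID, Weight} — all of the relation — so {Origin, PortCode, Weight} is a candidate key.
No proper subset of any of these is a key, and no other minimal superkey exists.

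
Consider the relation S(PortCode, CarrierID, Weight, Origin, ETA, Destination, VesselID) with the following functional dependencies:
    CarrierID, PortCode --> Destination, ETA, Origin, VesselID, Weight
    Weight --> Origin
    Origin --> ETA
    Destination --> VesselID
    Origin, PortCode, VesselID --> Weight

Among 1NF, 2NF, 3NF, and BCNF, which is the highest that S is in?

Candidate key: {CarrierID, PortCode}. Prime attributes: {CarrierID, PortCode}.
For Weight --> Origin we have {Weight}⁺ = {ETA, Origin, Weight}; {Weight} is not a superkey, so BCNF fails.
Because {Origin} is non-prime and the left side of Weight --> Origin is not a superkey, the relation is not in 3NF.
Checking every proper subset of each key, none determines a non-prime attribute — 2NF is satisfied.

2NF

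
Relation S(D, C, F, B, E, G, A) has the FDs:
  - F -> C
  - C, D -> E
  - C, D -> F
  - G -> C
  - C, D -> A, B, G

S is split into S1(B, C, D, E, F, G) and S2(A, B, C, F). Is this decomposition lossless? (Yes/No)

No

S1 ∩ S2 = {B, C, F}; its closure under F is {B, C, F}.
Neither S1 nor S2 is contained in that closure, so the decomposition is lossy.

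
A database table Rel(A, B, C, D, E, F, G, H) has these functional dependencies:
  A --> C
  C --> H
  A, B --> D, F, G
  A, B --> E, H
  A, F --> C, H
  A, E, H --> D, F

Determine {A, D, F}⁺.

Start with {A, D, F}.
A --> C applies; add {C} → now {A, C, D, F}.
C --> H applies; add {H} → now {A, C, D, F, H}.
No further FD applies.

{A, C, D, F, H}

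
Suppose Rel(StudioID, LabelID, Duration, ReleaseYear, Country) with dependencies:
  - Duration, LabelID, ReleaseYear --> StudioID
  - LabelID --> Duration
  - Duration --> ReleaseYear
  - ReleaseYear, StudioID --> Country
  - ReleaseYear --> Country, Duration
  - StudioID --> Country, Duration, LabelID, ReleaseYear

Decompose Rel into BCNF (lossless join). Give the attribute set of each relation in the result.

{Country, Duration, ReleaseYear}; {Duration, LabelID, StudioID}

Candidate keys of the original relation: {LabelID}, {StudioID}.
{Country, Duration, LabelID, ReleaseYear, StudioID}: {Duration} determines {Country, Duration, ReleaseYear} here but is not a superkey — split on Duration --> Country, ReleaseYear, giving {Country, Duration, ReleaseYear} and {Duration, LabelID, StudioID}.
{Country, Duration, ReleaseYear}: every determinant is a superkey — BCNF.
{Duration, LabelID, StudioID}: every determinant is a superkey — BCNF.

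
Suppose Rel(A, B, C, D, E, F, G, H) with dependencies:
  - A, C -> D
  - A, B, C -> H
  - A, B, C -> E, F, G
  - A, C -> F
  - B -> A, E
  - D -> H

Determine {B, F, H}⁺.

{A, B, E, F, H}

Start with {B, F, H}.
B -> A, E applies; add {A, E} → now {A, B, E, F, H}.
No further FD applies.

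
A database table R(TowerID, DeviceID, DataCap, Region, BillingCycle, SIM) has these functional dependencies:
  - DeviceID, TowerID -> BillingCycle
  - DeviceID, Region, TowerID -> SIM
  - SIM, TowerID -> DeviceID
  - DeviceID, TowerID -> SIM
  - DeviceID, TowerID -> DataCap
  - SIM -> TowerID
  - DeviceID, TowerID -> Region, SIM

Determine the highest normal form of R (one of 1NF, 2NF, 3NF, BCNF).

BCNF

Candidate keys: {DeviceID, TowerID}, {SIM}. Prime attributes: {DeviceID, SIM, TowerID}.
The left-hand side of every FD is a superkey, so BCNF is satisfied.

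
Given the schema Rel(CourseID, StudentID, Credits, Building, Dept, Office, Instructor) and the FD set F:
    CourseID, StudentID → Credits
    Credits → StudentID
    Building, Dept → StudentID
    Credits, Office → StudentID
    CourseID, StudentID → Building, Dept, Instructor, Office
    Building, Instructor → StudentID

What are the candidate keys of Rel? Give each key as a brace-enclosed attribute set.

No FD produces {CourseID}, so it must be in every candidate key.
Closure of {CourseID, Credits} is {Building, CourseID, Credits, Dept, Instructor, Office, StudentID}, the whole schema; {CourseID, Credits} is a candidate key.
Closure of {CourseID, StudentID} is {Building, CourseID, Credits, Dept, Instructor, Office, StudentID}, the whole schema; {CourseID, StudentID} is a candidate key.
Closure of {Building, CourseID, Dept} is {Building, CourseID, Credits, Dept, Instructor, Office, StudentID}, the whole schema; {Building, CourseID, Dept} is a candidate key.
Closure of {Building, CourseID, Instructor} is {Building, CourseID, Credits, Dept, Instructor, Office, StudentID}, the whole schema; {Building, CourseID, Instructor} is a candidate key.
Any other superkey properly contains one of these, so there are no further candidate keys.

{Building, CourseID, Dept}, {Building, CourseID, Instructor}, {CourseID, Credits}, {CourseID, StudentID}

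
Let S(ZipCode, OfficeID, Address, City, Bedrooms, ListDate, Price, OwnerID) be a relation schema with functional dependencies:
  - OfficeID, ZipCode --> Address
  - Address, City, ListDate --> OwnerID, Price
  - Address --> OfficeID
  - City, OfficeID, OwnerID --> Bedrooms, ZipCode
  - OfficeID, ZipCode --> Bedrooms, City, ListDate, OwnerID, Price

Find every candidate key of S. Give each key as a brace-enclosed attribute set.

{Address, City, ListDate}, {Address, City, OwnerID}, {Address, ZipCode}, {City, OfficeID, OwnerID}, {OfficeID, ZipCode}

Closure of {Address, ZipCode} is {Address, Bedrooms, City, ListDate, OfficeID, OwnerID, Price, ZipCode}, the whole schema; {Address, ZipCode} is a candidate key.
Closure of {OfficeID, ZipCode} is {Address, Bedrooms, City, ListDate, OfficeID, OwnerID, Price, ZipCode}, the whole schema; {OfficeID, ZipCode} is a candidate key.
Closure of {Address, City, ListDate} is {Address, Bedrooms, City, ListDate, OfficeID, OwnerID, Price, ZipCode}, the whole schema; {Address, City, ListDate} is a candidate key.
Closure of {Address, City, OwnerID} is {Address, Bedrooms, City, ListDate, OfficeID, OwnerID, Price, ZipCode}, the whole schema; {Address, City, OwnerID} is a candidate key.
Closure of {City, OfficeID, OwnerID} is {Address, Bedrooms, City, ListDate, OfficeID, OwnerID, Price, ZipCode}, the whole schema; {City, OfficeID, OwnerID} is a candidate key.
These are minimal and exhaustive — every other superkey contains one of them.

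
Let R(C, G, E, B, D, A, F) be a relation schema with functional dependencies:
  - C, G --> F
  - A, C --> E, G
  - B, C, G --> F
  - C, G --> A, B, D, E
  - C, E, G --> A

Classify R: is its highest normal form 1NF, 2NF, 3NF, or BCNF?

Candidate keys: {A, C}, {C, G}. Prime attributes: {A, C, G}.
The left-hand side of every FD is a superkey, so BCNF is satisfied.

BCNF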